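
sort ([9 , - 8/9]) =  [-8/9 , 9]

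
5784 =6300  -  516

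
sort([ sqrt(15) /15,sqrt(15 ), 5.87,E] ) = [ sqrt ( 15) /15, E, sqrt( 15 ) , 5.87] 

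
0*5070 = 0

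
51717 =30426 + 21291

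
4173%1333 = 174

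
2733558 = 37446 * 73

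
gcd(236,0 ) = 236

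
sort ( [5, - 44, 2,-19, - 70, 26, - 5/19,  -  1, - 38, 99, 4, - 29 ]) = [-70 , - 44, - 38, - 29, - 19, - 1,-5/19,2 , 4,5, 26,99 ]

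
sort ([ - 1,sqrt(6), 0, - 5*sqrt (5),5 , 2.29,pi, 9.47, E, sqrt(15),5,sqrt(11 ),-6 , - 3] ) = [ - 5*sqrt(5), -6, - 3, - 1 , 0,2.29,sqrt ( 6),E,pi, sqrt(11), sqrt( 15), 5, 5,9.47]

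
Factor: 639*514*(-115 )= - 37771290 = - 2^1 * 3^2*5^1*23^1*71^1 * 257^1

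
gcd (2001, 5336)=667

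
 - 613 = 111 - 724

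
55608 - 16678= 38930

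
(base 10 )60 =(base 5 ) 220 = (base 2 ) 111100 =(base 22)2g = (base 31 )1t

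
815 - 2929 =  - 2114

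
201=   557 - 356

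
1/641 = 1/641 = 0.00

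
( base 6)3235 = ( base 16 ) 2E7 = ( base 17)29c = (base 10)743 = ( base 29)PI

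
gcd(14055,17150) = 5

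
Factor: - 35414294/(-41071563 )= 2^1*3^( - 3)*13^(-2)*9001^(-1)*17707147^1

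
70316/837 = 84 + 8/837 = 84.01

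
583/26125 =53/2375 = 0.02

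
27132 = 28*969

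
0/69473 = 0=   0.00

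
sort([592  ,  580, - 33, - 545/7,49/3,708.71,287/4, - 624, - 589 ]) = [-624 , - 589, - 545/7, - 33,  49/3,287/4,580,592, 708.71] 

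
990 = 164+826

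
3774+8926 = 12700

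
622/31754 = 311/15877 = 0.02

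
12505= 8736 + 3769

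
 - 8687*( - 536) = 4656232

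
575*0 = 0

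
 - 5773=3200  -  8973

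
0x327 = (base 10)807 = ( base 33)OF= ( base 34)np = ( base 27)12o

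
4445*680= 3022600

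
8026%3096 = 1834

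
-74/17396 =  - 37/8698 = - 0.00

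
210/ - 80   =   - 21/8= - 2.62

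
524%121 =40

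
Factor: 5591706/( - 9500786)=  -  3^1 * 37^( - 1)*173^1 * 5387^1*128389^ ( - 1)=-2795853/4750393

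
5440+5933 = 11373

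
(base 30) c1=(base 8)551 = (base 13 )21A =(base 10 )361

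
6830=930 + 5900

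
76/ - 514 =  - 38/257= - 0.15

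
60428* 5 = 302140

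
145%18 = 1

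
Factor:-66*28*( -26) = 48048 =2^4*3^1*7^1*11^1*13^1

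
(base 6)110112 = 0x239c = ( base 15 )2A7B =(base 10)9116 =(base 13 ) 41c3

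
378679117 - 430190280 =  - 51511163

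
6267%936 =651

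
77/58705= 77/58705=0.00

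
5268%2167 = 934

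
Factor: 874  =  2^1*19^1 *23^1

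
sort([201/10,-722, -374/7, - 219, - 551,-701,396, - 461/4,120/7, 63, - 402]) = [ - 722,-701, - 551, - 402,-219, - 461/4, - 374/7,120/7, 201/10,  63, 396 ]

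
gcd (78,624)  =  78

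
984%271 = 171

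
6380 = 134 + 6246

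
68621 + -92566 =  - 23945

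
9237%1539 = 3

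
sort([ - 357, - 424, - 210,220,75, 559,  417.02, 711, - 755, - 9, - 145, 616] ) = [ - 755, -424, - 357, - 210 , - 145, - 9,75,  220,  417.02 , 559, 616,  711] 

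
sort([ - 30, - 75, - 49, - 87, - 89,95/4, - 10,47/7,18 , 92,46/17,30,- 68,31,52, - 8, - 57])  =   [ - 89, - 87, - 75,-68, -57, - 49, - 30, - 10, - 8, 46/17,47/7,18 , 95/4,30, 31, 52,92 ]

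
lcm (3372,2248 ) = 6744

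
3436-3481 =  - 45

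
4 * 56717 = 226868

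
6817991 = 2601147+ 4216844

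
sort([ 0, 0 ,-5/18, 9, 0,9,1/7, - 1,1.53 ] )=[ - 1, - 5/18,  0, 0, 0, 1/7,  1.53,9,9] 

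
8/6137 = 8/6137 = 0.00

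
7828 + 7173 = 15001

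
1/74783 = 1/74783  =  0.00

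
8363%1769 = 1287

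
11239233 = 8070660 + 3168573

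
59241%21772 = 15697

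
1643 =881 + 762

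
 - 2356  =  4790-7146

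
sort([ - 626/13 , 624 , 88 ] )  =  [ - 626/13 , 88,624]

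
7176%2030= 1086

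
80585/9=80585/9=8953.89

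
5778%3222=2556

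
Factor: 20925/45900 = 2^(-2) * 17^( -1)*31^1 = 31/68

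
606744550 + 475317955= 1082062505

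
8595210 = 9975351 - 1380141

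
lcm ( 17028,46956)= 1549548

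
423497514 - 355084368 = 68413146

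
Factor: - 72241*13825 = -5^2 * 7^1*13^1*79^1*5557^1  =  - 998731825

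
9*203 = 1827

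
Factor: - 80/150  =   - 8/15 = -2^3* 3^( - 1) * 5^(-1)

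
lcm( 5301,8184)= 466488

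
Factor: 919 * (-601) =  - 552319 = -601^1 * 919^1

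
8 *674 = 5392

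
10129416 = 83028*122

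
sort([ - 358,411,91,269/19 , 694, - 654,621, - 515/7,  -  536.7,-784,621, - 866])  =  [ - 866,  -  784, - 654, - 536.7, - 358, - 515/7,  269/19 , 91,411 , 621,621, 694]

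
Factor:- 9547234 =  - 2^1*17^1 *19^1*14779^1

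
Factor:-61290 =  - 2^1*3^3 * 5^1*227^1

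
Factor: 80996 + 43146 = 124142 =2^1*62071^1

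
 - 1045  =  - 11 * 95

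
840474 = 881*954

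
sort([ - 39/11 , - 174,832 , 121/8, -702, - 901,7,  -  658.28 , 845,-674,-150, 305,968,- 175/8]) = [-901,- 702,-674,-658.28,- 174,-150,  -  175/8,  -  39/11, 7,121/8, 305, 832,845, 968]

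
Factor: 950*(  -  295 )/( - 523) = 2^1*5^3*19^1*59^1*523^( - 1 )=280250/523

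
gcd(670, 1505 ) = 5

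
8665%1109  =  902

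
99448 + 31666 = 131114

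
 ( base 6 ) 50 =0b11110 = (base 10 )30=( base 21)19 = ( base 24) 16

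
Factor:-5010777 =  - 3^2*556753^1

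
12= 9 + 3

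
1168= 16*73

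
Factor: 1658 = 2^1*829^1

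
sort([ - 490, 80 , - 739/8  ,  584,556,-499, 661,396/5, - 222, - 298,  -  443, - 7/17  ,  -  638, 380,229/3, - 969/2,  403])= [ - 638,-499, - 490, - 969/2,-443 , - 298, - 222, - 739/8,  -  7/17,229/3 , 396/5,80,380, 403,556,584,661]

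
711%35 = 11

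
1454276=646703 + 807573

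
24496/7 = 3499 +3/7 = 3499.43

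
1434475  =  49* 29275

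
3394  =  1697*2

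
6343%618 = 163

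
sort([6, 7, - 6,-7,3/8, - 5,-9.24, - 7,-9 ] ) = [ - 9.24, - 9, - 7,  -  7,-6, - 5, 3/8,6,7]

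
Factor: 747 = 3^2*83^1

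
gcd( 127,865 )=1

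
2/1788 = 1/894=0.00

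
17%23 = 17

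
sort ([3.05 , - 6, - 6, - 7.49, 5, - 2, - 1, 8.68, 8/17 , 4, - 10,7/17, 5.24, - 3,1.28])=[ - 10, - 7.49, - 6, - 6,  -  3, - 2, - 1,7/17,8/17, 1.28 , 3.05, 4, 5, 5.24, 8.68]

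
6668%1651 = 64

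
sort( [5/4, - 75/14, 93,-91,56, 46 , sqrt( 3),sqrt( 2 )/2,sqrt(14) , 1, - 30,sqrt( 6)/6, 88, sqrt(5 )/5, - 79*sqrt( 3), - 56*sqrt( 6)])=[ - 56*sqrt( 6),  -  79*sqrt(3 ), - 91,-30, - 75/14, sqrt(6 )/6, sqrt ( 5 ) /5, sqrt( 2 )/2,1, 5/4,sqrt( 3 ), sqrt(14 ), 46, 56,88, 93]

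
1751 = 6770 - 5019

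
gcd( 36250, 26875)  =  625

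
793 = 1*793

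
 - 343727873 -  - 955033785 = 611305912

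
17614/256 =8807/128 = 68.80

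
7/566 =7/566 = 0.01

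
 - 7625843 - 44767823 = - 52393666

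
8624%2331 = 1631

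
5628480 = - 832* ( - 6765 ) 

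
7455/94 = 79 + 29/94 = 79.31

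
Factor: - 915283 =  - 915283^1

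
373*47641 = 17770093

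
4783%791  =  37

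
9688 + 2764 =12452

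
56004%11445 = 10224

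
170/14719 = 170/14719 = 0.01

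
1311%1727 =1311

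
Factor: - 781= - 11^1*71^1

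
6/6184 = 3/3092 = 0.00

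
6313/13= 485 + 8/13 = 485.62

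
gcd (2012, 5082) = 2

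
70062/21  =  3336 + 2/7=3336.29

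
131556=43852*3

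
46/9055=46/9055=0.01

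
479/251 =1 + 228/251 = 1.91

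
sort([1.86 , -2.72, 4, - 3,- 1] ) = [ -3  ,-2.72, - 1, 1.86, 4 ]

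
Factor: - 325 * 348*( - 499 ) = 2^2*3^1*5^2*13^1*29^1 * 499^1 = 56436900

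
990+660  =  1650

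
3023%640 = 463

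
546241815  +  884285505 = 1430527320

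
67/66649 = 67/66649 =0.00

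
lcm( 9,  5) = 45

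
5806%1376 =302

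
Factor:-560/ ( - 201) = 2^4* 3^(-1) *5^1*7^1*67^( - 1 ) 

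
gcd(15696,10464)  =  5232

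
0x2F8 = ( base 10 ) 760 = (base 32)no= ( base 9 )1034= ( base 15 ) 35A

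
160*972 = 155520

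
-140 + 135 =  - 5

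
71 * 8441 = 599311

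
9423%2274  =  327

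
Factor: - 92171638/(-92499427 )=2^1*13^1 * 113^( - 1 )*818579^ (-1)*3545063^1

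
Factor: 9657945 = 3^2*5^1*11^1*109^1 * 179^1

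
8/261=8/261 = 0.03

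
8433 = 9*937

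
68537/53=1293 +8/53=1293.15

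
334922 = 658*509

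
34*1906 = 64804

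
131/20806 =131/20806= 0.01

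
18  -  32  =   - 14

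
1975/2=987 + 1/2 = 987.50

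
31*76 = 2356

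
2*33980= 67960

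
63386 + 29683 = 93069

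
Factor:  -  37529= -37529^1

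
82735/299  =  276 + 211/299 = 276.71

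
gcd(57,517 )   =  1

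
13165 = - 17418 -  - 30583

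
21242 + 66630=87872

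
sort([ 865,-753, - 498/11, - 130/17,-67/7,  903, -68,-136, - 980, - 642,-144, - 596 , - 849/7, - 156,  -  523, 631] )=[-980, - 753,-642, - 596,-523, - 156, - 144, - 136, - 849/7,- 68,-498/11, - 67/7,-130/17,631,865 , 903 ]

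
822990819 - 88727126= 734263693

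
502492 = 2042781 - 1540289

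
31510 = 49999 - 18489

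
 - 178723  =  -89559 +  - 89164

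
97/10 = 97/10 =9.70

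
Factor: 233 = 233^1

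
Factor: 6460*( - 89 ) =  - 574940 = - 2^2  *5^1*17^1*19^1*89^1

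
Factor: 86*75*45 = 2^1*3^3*5^3*43^1 = 290250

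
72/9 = 8 = 8.00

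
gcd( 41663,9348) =1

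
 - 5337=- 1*5337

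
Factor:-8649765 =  - 3^2*5^1*167^1 * 1151^1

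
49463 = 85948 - 36485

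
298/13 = 22+12/13  =  22.92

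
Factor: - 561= - 3^1*11^1*17^1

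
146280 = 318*460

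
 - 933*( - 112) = 104496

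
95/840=19/168  =  0.11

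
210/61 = 210/61 = 3.44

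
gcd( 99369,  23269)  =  1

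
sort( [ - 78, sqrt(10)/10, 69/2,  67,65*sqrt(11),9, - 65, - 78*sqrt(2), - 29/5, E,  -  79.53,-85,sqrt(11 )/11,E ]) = [ - 78*sqrt( 2), - 85, - 79.53,- 78, - 65, - 29/5, sqrt ( 11)/11,sqrt ( 10)/10,E, E,9,69/2,67,65*sqrt( 11) ]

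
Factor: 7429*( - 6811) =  - 7^2*17^1*19^1*23^1*139^1 = - 50598919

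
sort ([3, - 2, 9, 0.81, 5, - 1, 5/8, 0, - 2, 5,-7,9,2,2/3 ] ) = [ - 7, - 2, - 2, - 1, 0, 5/8,2/3, 0.81,  2 , 3, 5, 5, 9,  9]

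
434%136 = 26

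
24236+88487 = 112723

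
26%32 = 26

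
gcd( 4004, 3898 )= 2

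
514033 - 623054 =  - 109021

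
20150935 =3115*6469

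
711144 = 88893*8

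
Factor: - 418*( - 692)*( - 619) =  - 2^3*11^1 * 19^1*173^1* 619^1  =  - 179049464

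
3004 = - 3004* (-1 ) 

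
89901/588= 4281/28 = 152.89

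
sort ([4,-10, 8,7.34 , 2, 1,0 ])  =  [ - 10,  0,1, 2, 4 , 7.34 , 8] 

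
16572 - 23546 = -6974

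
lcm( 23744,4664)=261184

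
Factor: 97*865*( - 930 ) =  - 2^1*3^1*5^2 * 31^1 * 97^1 * 173^1  =  - 78031650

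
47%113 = 47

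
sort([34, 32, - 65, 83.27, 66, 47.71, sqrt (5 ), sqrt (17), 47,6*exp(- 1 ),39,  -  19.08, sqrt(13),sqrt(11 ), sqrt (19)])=[  -  65, - 19.08,  6*exp( - 1),sqrt(5 ),sqrt(11), sqrt( 13), sqrt( 17), sqrt ( 19),32, 34, 39, 47, 47.71, 66 , 83.27]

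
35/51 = 35/51 = 0.69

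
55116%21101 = 12914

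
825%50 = 25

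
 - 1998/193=-1998/193 = -10.35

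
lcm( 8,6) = 24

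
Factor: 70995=3^1*5^1 * 4733^1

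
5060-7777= - 2717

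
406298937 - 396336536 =9962401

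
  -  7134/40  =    -  179 + 13/20  =  -178.35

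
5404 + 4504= 9908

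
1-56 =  - 55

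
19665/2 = 19665/2 = 9832.50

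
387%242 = 145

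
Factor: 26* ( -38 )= - 2^2 * 13^1*19^1= - 988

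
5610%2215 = 1180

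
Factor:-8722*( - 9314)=81236708=2^2*7^2*89^1*4657^1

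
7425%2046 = 1287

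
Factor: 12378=2^1*3^1 *2063^1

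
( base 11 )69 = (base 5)300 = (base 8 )113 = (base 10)75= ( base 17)47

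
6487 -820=5667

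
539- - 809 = 1348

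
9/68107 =9/68107= 0.00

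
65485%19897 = 5794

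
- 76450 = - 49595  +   - 26855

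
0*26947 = 0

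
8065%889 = 64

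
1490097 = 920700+569397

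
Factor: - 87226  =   - 2^1*43613^1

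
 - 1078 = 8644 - 9722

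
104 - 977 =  - 873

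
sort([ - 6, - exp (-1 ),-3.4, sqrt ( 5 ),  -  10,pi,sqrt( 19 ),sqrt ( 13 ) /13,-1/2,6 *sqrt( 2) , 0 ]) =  [ - 10,  -  6,  -  3.4,-1/2, - exp(-1 ) , 0, sqrt( 13)/13,  sqrt( 5 ), pi, sqrt ( 19),6 * sqrt( 2) ] 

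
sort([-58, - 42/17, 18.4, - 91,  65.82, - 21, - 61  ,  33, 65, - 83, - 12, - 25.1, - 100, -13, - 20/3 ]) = [-100, - 91, - 83, - 61,  -  58, - 25.1, - 21, - 13, - 12, - 20/3, - 42/17, 18.4, 33, 65, 65.82]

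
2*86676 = 173352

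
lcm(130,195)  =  390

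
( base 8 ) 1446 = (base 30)qq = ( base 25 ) 176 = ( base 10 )806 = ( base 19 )248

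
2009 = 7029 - 5020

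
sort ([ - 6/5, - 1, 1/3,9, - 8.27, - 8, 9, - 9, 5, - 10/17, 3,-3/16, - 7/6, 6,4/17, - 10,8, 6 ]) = [-10, - 9, - 8.27, - 8,  -  6/5, - 7/6, - 1,- 10/17, - 3/16, 4/17, 1/3, 3, 5, 6,6, 8,  9, 9] 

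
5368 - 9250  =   - 3882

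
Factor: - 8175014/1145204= - 4087507/572602  =  - 2^( - 1 )*107^1 *38201^1 * 286301^(-1)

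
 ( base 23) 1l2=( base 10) 1014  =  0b1111110110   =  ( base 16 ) 3F6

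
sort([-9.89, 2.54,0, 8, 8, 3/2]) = [ -9.89, 0, 3/2  ,  2.54, 8,8 ]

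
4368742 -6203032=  - 1834290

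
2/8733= 2/8733 = 0.00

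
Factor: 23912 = 2^3 * 7^2 * 61^1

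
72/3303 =8/367 =0.02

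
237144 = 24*9881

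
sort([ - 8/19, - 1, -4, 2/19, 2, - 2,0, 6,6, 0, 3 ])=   [ - 4, - 2, - 1, - 8/19,0,0,2/19, 2 , 3, 6,  6 ] 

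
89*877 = 78053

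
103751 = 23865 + 79886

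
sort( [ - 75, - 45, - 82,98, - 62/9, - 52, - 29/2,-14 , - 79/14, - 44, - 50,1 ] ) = [-82, - 75, - 52, - 50, - 45, - 44, - 29/2, - 14, - 62/9, - 79/14, 1, 98]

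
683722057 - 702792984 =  - 19070927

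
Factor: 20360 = 2^3*5^1*509^1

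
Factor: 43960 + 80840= 2^7*3^1*5^2*13^1= 124800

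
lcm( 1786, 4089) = 155382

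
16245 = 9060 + 7185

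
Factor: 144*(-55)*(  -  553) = 4379760 = 2^4*3^2*5^1*7^1*11^1*79^1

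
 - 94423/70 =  - 13489/10 = - 1348.90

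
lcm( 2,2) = 2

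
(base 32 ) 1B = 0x2b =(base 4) 223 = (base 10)43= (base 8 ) 53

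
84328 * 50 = 4216400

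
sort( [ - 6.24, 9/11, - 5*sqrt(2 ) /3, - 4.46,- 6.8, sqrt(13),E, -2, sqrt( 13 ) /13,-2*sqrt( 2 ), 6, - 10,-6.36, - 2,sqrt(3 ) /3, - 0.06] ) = [ - 10,  -  6.8, - 6.36, - 6.24, - 4.46, - 2 * sqrt ( 2), -5*sqrt( 2 )/3, - 2,-2,- 0.06,  sqrt( 13 ) /13, sqrt( 3)/3, 9/11, E, sqrt( 13),6 ]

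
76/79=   76/79=0.96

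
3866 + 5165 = 9031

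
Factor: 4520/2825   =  8/5 = 2^3*5^(-1)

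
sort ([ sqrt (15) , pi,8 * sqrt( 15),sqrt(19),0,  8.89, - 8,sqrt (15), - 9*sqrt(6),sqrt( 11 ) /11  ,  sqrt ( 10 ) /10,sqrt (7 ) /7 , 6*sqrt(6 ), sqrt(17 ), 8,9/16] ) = [ - 9*sqrt(6), - 8,0 , sqrt (11)/11, sqrt (10) /10, sqrt (7)/7, 9/16, pi,sqrt(15),sqrt(15 ), sqrt( 17),sqrt( 19 ),8,8.89,6*sqrt(6),8 * sqrt( 15)]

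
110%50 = 10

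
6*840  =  5040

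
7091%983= 210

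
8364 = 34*246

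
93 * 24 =2232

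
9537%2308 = 305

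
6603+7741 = 14344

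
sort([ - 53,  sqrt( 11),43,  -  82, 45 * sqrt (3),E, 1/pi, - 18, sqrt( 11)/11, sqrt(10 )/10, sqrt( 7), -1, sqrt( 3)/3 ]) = [ - 82, - 53, - 18 , - 1,sqrt( 11)/11,sqrt( 10)/10, 1/pi,sqrt(3)/3,sqrt (7), E , sqrt( 11 ),  43,45 * sqrt( 3 )]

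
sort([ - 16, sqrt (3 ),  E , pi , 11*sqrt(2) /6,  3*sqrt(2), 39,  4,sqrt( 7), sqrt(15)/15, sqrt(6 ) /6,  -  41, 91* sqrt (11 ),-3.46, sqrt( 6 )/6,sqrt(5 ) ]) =[ - 41, - 16 , -3.46, sqrt( 15)/15, sqrt( 6 ) /6, sqrt( 6)/6, sqrt( 3 ), sqrt( 5 ), 11*sqrt( 2 ) /6, sqrt(7 ),  E, pi, 4,3 * sqrt( 2 ), 39, 91*sqrt( 11 )]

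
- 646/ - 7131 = 646/7131= 0.09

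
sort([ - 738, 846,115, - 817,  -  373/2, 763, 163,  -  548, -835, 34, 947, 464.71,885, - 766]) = [- 835, - 817, - 766, - 738,- 548, - 373/2,  34, 115, 163,464.71,763,846, 885, 947 ] 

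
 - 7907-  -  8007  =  100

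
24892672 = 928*26824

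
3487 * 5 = 17435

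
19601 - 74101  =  -54500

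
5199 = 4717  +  482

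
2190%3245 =2190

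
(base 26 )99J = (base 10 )6337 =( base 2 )1100011000001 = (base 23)BMC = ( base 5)200322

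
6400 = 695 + 5705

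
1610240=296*5440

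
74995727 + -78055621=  - 3059894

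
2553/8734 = 2553/8734 = 0.29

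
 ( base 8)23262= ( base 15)2e06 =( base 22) ka6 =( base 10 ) 9906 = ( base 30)b06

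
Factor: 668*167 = 2^2*167^2=   111556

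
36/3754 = 18/1877 = 0.01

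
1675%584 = 507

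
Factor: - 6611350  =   - 2^1*5^2*23^1*5749^1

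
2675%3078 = 2675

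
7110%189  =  117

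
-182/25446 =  - 1 + 12632/12723 = - 0.01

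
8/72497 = 8/72497 =0.00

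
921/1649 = 921/1649 = 0.56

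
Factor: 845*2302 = 2^1*5^1*13^2*1151^1 = 1945190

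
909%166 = 79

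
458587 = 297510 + 161077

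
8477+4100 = 12577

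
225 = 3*75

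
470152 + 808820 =1278972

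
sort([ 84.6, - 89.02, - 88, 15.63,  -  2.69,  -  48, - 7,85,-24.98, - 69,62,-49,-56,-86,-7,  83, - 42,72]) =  [  -  89.02, -88,-86, - 69, - 56,-49, - 48,  -  42, - 24.98, - 7,-7,- 2.69,15.63,62 , 72,83,84.6,85]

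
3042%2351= 691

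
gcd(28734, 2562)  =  6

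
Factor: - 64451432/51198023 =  - 2^3 * 23^ ( - 1) * 2226001^ ( -1 )*8056429^1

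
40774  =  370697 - 329923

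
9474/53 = 178+ 40/53 = 178.75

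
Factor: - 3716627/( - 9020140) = 2^(-2)*5^( - 1) * 23^ ( - 1) * 19609^( - 1)*3716627^1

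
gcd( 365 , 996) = 1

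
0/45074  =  0= 0.00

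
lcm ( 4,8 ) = 8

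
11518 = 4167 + 7351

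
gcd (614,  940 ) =2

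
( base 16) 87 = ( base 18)79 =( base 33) 43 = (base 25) 5a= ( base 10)135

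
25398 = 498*51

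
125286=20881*6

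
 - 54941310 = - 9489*5790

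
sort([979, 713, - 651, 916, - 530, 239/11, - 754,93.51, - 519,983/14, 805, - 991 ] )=[ - 991, - 754, - 651 , - 530, - 519, 239/11,983/14, 93.51, 713,805, 916,979 ]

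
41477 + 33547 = 75024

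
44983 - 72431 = -27448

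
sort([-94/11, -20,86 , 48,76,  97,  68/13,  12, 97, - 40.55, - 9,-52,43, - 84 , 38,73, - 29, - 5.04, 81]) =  [ - 84, - 52  , - 40.55, - 29, -20, - 9,-94/11, -5.04, 68/13, 12, 38,43,48,73, 76,81,86, 97,97 ] 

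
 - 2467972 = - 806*3062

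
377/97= 3 +86/97=3.89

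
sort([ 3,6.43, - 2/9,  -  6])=[-6, -2/9, 3, 6.43]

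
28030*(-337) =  -9446110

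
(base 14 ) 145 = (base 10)257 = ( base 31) 89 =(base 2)100000001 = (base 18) E5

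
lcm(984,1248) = 51168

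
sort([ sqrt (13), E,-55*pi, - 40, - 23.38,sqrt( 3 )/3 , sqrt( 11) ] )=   [ - 55*pi, - 40, - 23.38,sqrt(3)/3, E,sqrt (11 ),sqrt (13 )]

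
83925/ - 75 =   -  1119  +  0/1 = - 1119.00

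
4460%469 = 239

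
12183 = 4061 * 3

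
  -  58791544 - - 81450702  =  22659158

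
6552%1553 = 340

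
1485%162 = 27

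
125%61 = 3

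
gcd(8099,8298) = 1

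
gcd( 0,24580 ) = 24580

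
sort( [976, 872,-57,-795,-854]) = [-854 ,-795,  -  57,872, 976]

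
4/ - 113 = - 1 + 109/113 = -0.04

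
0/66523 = 0 = 0.00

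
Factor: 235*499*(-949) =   -  111284485= - 5^1*13^1*47^1*73^1*499^1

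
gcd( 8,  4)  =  4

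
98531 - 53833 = 44698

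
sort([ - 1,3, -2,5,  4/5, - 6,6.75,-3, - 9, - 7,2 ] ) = [ -9,-7 , - 6,-3, - 2, - 1,  4/5, 2,3,5 , 6.75]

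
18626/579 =32 + 98/579 = 32.17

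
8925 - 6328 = 2597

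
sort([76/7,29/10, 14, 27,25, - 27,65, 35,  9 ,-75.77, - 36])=[-75.77, - 36, - 27, 29/10, 9,76/7,14, 25, 27,  35,65] 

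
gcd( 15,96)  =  3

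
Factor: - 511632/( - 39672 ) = 2^1 * 11^1*17^1*29^( - 1 ) =374/29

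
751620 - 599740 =151880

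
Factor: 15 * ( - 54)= -2^1  *  3^4*5^1 = - 810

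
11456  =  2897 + 8559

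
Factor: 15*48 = 2^4* 3^2*5^1= 720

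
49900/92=12475/23= 542.39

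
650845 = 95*6851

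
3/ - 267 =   -  1  +  88/89  =  - 0.01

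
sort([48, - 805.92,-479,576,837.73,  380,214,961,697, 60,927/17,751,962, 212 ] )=[ - 805.92,-479, 48,927/17, 60, 212,214,380, 576, 697,751,837.73,  961,962]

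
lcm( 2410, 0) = 0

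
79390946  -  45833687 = 33557259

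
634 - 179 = 455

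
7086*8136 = 57651696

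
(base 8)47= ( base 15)29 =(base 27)1C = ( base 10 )39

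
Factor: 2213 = 2213^1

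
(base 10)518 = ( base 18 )1ae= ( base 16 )206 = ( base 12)372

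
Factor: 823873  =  89^1*9257^1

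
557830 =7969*70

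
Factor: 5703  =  3^1 * 1901^1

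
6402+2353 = 8755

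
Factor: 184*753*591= 2^3*3^2*23^1*197^1 * 251^1 = 81884232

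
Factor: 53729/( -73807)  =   - 13^1 *23^ (-1)*3209^( - 1 )*4133^1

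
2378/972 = 1189/486 = 2.45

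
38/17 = 38/17 = 2.24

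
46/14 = 3 +2/7=3.29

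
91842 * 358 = 32879436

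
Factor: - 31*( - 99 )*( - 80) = -2^4* 3^2*5^1 * 11^1 *31^1  =  -245520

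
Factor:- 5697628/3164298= -2848814/1582149 = - 2^1*3^ ( - 1 ) * 19^ ( - 1)*41^(-1) * 677^ ( - 1)*1424407^1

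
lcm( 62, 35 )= 2170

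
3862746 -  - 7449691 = 11312437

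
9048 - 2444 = 6604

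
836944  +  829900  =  1666844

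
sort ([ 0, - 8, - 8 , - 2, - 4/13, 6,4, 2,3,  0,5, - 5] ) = [ - 8, - 8, - 5, - 2, - 4/13, 0,0, 2, 3,4,5,6]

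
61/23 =61/23  =  2.65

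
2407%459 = 112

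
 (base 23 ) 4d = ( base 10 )105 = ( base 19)5a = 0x69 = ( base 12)89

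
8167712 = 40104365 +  - 31936653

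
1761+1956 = 3717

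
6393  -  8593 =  - 2200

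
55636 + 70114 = 125750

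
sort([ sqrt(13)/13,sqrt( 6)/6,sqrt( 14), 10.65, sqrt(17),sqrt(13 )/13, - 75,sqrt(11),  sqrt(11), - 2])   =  [ - 75, -2,sqrt( 13)/13, sqrt (13) /13,sqrt( 6)/6,sqrt(11), sqrt(11 ),sqrt(14),sqrt(17), 10.65]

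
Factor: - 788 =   -  2^2  *  197^1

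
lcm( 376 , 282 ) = 1128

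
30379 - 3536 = 26843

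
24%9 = 6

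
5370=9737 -4367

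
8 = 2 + 6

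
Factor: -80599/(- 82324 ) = 2^( - 2 )*11^ (-1 ) * 1871^( - 1) * 80599^1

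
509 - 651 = - 142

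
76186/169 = 450+136/169 = 450.80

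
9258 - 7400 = 1858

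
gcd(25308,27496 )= 4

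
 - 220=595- 815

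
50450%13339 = 10433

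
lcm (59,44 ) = 2596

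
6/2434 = 3/1217= 0.00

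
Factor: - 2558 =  - 2^1*1279^1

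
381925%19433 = 12698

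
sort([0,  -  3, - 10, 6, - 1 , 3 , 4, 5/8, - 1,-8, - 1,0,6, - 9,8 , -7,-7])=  [-10,-9, -8,  -  7,-7, - 3, - 1, -1, - 1,0 , 0,5/8 , 3,4, 6, 6  ,  8]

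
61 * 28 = 1708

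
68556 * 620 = 42504720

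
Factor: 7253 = 7253^1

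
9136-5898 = 3238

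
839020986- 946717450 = -107696464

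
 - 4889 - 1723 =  - 6612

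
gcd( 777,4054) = 1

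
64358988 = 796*80853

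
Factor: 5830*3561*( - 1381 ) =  - 2^1*3^1*5^1*11^1*53^1*1187^1*  1381^1 = -28670430030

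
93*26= 2418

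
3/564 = 1/188 = 0.01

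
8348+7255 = 15603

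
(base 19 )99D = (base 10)3433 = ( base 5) 102213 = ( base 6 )23521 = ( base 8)6551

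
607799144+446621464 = 1054420608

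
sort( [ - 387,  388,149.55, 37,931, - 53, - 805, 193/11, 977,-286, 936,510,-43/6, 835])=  [ - 805,- 387, - 286, - 53, - 43/6, 193/11,37,149.55,  388 , 510, 835, 931 , 936,977 ]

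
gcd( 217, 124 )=31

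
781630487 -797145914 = -15515427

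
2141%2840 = 2141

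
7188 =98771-91583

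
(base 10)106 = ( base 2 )1101010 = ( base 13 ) 82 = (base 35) 31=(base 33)37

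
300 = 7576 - 7276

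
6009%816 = 297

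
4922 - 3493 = 1429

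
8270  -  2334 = 5936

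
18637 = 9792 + 8845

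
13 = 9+4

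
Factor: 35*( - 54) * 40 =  - 75600 = - 2^4*3^3 * 5^2 *7^1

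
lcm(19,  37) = 703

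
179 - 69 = 110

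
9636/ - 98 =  - 4818/49  =  -98.33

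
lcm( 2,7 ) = 14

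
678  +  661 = 1339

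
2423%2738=2423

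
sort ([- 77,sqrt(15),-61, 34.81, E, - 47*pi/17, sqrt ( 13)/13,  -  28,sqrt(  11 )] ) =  [ - 77, -61,  -  28,  -  47*pi/17, sqrt ( 13)/13, E,sqrt( 11 ), sqrt ( 15 ),34.81 ]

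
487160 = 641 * 760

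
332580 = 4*83145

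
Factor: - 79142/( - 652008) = 5653/46572 = 2^(- 2)*3^( - 1)*3881^( - 1)*5653^1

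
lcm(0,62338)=0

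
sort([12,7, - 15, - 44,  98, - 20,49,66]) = [-44,-20,-15,7,12,49, 66 , 98 ]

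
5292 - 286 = 5006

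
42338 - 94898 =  - 52560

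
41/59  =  41/59 = 0.69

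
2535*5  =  12675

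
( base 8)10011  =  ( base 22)8ad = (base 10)4105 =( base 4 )1000021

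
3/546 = 1/182 = 0.01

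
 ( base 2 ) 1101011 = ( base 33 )38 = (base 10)107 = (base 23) 4f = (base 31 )3E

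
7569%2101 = 1266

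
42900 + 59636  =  102536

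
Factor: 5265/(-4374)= -2^( - 1 )*3^ (-3 )*5^1*13^1 = - 65/54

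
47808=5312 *9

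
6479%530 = 119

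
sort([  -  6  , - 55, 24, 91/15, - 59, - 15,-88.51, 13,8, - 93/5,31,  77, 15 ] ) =[-88.51, - 59, - 55,-93/5,- 15,-6,  91/15, 8, 13,15,24,31,77 ]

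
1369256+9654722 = 11023978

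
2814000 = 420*6700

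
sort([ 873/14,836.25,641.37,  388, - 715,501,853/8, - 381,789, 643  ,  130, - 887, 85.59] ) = [ - 887, - 715, - 381, 873/14,85.59, 853/8,130,388, 501, 641.37, 643 , 789,836.25] 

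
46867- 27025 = 19842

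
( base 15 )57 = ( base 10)82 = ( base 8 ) 122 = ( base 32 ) 2i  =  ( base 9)101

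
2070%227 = 27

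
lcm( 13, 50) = 650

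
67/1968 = 67/1968= 0.03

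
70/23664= 35/11832= 0.00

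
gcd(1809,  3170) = 1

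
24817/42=590 + 37/42 = 590.88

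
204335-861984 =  -657649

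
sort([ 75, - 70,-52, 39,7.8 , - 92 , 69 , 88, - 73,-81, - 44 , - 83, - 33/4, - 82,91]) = [-92, - 83, - 82, - 81, - 73 , - 70, - 52,-44, - 33/4, 7.8 , 39, 69,75 , 88,91 ] 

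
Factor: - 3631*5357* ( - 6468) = 2^2*3^1*7^2*11^2 * 487^1*3631^1  =  125810794956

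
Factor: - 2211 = -3^1*11^1 * 67^1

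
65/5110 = 13/1022  =  0.01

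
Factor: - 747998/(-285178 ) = 373999/142589 = 142589^(-1 ) * 373999^1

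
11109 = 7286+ 3823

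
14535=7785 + 6750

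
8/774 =4/387 = 0.01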